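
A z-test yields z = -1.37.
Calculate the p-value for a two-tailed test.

Answer: p-value ≈ 0.1707

Derivation:
For z = -1.37:
p = 2×P(Z > |-1.37|) = 2×(1 - Φ(1.37)) = 0.1707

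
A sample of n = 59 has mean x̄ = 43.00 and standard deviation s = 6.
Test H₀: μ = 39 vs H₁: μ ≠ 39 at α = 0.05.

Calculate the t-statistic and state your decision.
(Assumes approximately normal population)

df = n - 1 = 58
SE = s/√n = 6/√59 = 0.7811
t = (x̄ - μ₀)/SE = (43.00 - 39)/0.7811 = 5.1210
Critical value: t_{0.025,58} = ±2.002
p-value < 0.0001
Decision: reject H₀

Answer: t = 5.1210, reject H₀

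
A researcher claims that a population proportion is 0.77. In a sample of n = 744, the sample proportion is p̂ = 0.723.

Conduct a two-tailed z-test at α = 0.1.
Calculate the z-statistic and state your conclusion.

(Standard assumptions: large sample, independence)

H₀: p = 0.77, H₁: p ≠ 0.77
Standard error: SE = √(p₀(1-p₀)/n) = √(0.77×0.23/744) = 0.015428
z-statistic: z = (p̂ - p₀)/SE = (0.723 - 0.77)/0.015428 = -3.0464
Critical value: z_0.05 = ±1.645
p-value = 0.0023
Decision: reject H₀ at α = 0.1

Answer: z = -3.0464, reject H₀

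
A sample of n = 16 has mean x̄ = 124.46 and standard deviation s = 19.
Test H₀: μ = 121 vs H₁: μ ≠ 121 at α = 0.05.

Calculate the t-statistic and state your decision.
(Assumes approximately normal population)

Answer: t = 0.7284, fail to reject H₀

Derivation:
df = n - 1 = 15
SE = s/√n = 19/√16 = 4.7500
t = (x̄ - μ₀)/SE = (124.46 - 121)/4.7500 = 0.7284
Critical value: t_{0.025,15} = ±2.131
p-value ≈ 0.4776
Decision: fail to reject H₀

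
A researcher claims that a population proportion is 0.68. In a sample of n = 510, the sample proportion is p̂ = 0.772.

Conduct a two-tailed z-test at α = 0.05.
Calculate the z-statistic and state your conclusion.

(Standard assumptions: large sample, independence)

Answer: z = 4.4539, reject H₀

Derivation:
H₀: p = 0.68, H₁: p ≠ 0.68
Standard error: SE = √(p₀(1-p₀)/n) = √(0.68×0.32/510) = 0.020656
z-statistic: z = (p̂ - p₀)/SE = (0.772 - 0.68)/0.020656 = 4.4539
Critical value: z_0.025 = ±1.960
p-value < 0.0001
Decision: reject H₀ at α = 0.05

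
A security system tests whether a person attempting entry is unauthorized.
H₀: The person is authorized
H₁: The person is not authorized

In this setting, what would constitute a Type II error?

Answer: Granting entry to an unauthorized person

Derivation:
Type I error: rejecting H₀ when it is actually true (false positive).
Type II error: failing to reject H₀ when H₁ is actually true (false negative).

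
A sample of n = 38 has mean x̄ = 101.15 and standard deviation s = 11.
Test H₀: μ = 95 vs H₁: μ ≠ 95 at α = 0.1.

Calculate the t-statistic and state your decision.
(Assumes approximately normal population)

df = n - 1 = 37
SE = s/√n = 11/√38 = 1.7844
t = (x̄ - μ₀)/SE = (101.15 - 95)/1.7844 = 3.4465
Critical value: t_{0.05,37} = ±1.687
p-value ≈ 0.0014
Decision: reject H₀

Answer: t = 3.4465, reject H₀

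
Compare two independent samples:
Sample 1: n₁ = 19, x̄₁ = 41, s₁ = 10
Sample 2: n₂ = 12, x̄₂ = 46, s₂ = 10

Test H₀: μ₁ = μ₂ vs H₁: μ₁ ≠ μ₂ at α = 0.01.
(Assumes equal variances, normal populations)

Answer: t = -1.3560, fail to reject H₀

Derivation:
Pooled variance: s²_p = [18×10² + 11×10²]/(29) = 100.0000
s_p = 10.0000
SE = s_p×√(1/n₁ + 1/n₂) = 10.0000×√(1/19 + 1/12) = 3.6873
t = (x̄₁ - x̄₂)/SE = (41 - 46)/3.6873 = -1.3560
df = 29, t-critical = ±2.756
Decision: fail to reject H₀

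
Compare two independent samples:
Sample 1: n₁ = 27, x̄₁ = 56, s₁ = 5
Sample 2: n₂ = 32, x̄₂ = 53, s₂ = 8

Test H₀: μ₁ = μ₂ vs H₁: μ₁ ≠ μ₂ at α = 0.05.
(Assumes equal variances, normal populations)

Answer: t = 1.6888, fail to reject H₀

Derivation:
Pooled variance: s²_p = [26×5² + 31×8²]/(57) = 46.2105
s_p = 6.7978
SE = s_p×√(1/n₁ + 1/n₂) = 6.7978×√(1/27 + 1/32) = 1.7764
t = (x̄₁ - x̄₂)/SE = (56 - 53)/1.7764 = 1.6888
df = 57, t-critical = ±2.002
Decision: fail to reject H₀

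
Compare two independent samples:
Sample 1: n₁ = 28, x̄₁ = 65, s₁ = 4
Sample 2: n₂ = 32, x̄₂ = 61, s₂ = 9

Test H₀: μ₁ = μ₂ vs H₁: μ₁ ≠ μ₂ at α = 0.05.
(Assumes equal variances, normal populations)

Answer: t = 2.1700, reject H₀

Derivation:
Pooled variance: s²_p = [27×4² + 31×9²]/(58) = 50.7414
s_p = 7.1233
SE = s_p×√(1/n₁ + 1/n₂) = 7.1233×√(1/28 + 1/32) = 1.8433
t = (x̄₁ - x̄₂)/SE = (65 - 61)/1.8433 = 2.1700
df = 58, t-critical = ±2.002
Decision: reject H₀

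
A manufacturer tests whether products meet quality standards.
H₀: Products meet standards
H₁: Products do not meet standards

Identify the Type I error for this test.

Answer: Rejecting good products that actually meet standards

Derivation:
Type I error: rejecting H₀ when it is actually true (false positive).
Type II error: failing to reject H₀ when H₁ is actually true (false negative).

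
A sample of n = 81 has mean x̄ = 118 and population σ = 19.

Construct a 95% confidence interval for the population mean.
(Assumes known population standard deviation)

Confidence level: 95%, α = 0.05
z_0.025 = 1.960
SE = σ/√n = 19/√81 = 2.1111
Margin of error = 1.960 × 2.1111 = 4.1378
CI: x̄ ± margin = 118 ± 4.1378
CI: (113.8622, 122.1378)

Answer: (113.8622, 122.1378)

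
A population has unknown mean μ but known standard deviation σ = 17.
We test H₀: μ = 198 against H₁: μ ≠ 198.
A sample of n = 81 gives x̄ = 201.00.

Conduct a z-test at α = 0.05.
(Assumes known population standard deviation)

Standard error: SE = σ/√n = 17/√81 = 1.8889
z-statistic: z = (x̄ - μ₀)/SE = (201.00 - 198)/1.8889 = 1.5882
Critical value: ±1.960
p-value = 0.1122
Decision: fail to reject H₀

Answer: z = 1.5882, fail to reject H₀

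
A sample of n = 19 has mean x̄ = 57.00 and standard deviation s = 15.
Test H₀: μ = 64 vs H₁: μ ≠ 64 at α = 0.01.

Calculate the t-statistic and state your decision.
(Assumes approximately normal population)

Answer: t = -2.0342, fail to reject H₀

Derivation:
df = n - 1 = 18
SE = s/√n = 15/√19 = 3.4412
t = (x̄ - μ₀)/SE = (57.00 - 64)/3.4412 = -2.0342
Critical value: t_{0.005,18} = ±2.878
p-value ≈ 0.0569
Decision: fail to reject H₀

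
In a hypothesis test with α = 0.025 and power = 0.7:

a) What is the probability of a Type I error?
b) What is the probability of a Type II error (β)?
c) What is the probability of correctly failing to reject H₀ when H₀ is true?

a) Type I error probability = α = 0.025
b) Power = P(reject H₀ | H₁ true) = 1 - β = 0.7, so Type II error probability = β = 1 - Power = 0.3
c) P(fail to reject H₀ | H₀ true) = 1 - α = 0.975

Answer: a) 0.025, b) 0.3, c) 0.975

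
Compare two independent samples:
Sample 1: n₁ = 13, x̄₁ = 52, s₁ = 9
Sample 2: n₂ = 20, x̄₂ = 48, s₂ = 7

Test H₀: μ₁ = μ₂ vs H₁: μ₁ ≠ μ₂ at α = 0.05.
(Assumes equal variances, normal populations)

Answer: t = 1.4330, fail to reject H₀

Derivation:
Pooled variance: s²_p = [12×9² + 19×7²]/(31) = 61.3871
s_p = 7.8350
SE = s_p×√(1/n₁ + 1/n₂) = 7.8350×√(1/13 + 1/20) = 2.7913
t = (x̄₁ - x̄₂)/SE = (52 - 48)/2.7913 = 1.4330
df = 31, t-critical = ±2.040
Decision: fail to reject H₀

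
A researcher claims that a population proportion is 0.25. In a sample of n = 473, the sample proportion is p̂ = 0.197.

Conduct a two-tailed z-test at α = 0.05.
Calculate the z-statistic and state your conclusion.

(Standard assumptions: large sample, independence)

Answer: z = -2.6620, reject H₀

Derivation:
H₀: p = 0.25, H₁: p ≠ 0.25
Standard error: SE = √(p₀(1-p₀)/n) = √(0.25×0.75/473) = 0.019910
z-statistic: z = (p̂ - p₀)/SE = (0.197 - 0.25)/0.019910 = -2.6620
Critical value: z_0.025 = ±1.960
p-value = 0.0078
Decision: reject H₀ at α = 0.05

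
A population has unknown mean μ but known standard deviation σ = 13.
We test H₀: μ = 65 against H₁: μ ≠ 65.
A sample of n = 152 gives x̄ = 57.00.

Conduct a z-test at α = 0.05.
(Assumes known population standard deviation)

Answer: z = -7.5873, reject H₀

Derivation:
Standard error: SE = σ/√n = 13/√152 = 1.0544
z-statistic: z = (x̄ - μ₀)/SE = (57.00 - 65)/1.0544 = -7.5873
Critical value: ±1.960
p-value < 0.0001
Decision: reject H₀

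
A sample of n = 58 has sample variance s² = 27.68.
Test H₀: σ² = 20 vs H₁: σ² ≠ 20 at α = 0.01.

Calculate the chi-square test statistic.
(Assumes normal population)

df = n - 1 = 57
χ² = (n-1)s²/σ₀² = 57×27.68/20 = 78.8880
Critical values: χ²_{0.995,57} = 33.248, χ²_{0.005,57} = 88.236
Rejection region: χ² < 33.248 or χ² > 88.236
Decision: fail to reject H₀

Answer: χ² = 78.8880, fail to reject H₀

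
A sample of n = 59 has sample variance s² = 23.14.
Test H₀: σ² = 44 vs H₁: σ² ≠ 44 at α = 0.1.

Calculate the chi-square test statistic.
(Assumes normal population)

Answer: χ² = 30.5027, reject H₀

Derivation:
df = n - 1 = 58
χ² = (n-1)s²/σ₀² = 58×23.14/44 = 30.5027
Critical values: χ²_{0.95,58} = 41.492, χ²_{0.05,58} = 76.778
Rejection region: χ² < 41.492 or χ² > 76.778
Decision: reject H₀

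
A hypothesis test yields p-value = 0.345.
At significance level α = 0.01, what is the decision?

Answer: fail to reject H₀

Derivation:
Compare p-value to α:
0.345 ≥ 0.01
Decision: fail to reject H₀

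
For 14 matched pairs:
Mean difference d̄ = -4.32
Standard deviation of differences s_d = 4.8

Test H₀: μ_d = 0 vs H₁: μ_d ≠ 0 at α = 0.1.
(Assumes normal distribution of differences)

Answer: t = -3.3674, reject H₀

Derivation:
df = n - 1 = 13
SE = s_d/√n = 4.8/√14 = 1.2829
t = d̄/SE = -4.32/1.2829 = -3.3674
Critical value: t_{0.05,13} = ±1.771
p-value ≈ 0.0050
Decision: reject H₀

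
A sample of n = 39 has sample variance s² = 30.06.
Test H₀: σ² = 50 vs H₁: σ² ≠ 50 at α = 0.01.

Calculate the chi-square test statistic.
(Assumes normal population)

df = n - 1 = 38
χ² = (n-1)s²/σ₀² = 38×30.06/50 = 22.8456
Critical values: χ²_{0.995,38} = 19.289, χ²_{0.005,38} = 64.181
Rejection region: χ² < 19.289 or χ² > 64.181
Decision: fail to reject H₀

Answer: χ² = 22.8456, fail to reject H₀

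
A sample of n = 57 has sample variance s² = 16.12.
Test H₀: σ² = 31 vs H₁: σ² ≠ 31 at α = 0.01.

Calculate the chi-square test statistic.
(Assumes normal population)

df = n - 1 = 56
χ² = (n-1)s²/σ₀² = 56×16.12/31 = 29.1200
Critical values: χ²_{0.995,56} = 32.490, χ²_{0.005,56} = 86.994
Rejection region: χ² < 32.490 or χ² > 86.994
Decision: reject H₀

Answer: χ² = 29.1200, reject H₀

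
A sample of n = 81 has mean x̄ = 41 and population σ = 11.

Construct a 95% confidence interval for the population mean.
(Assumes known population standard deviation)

Answer: (38.6045, 43.3955)

Derivation:
Confidence level: 95%, α = 0.05
z_0.025 = 1.960
SE = σ/√n = 11/√81 = 1.2222
Margin of error = 1.960 × 1.2222 = 2.3955
CI: x̄ ± margin = 41 ± 2.3955
CI: (38.6045, 43.3955)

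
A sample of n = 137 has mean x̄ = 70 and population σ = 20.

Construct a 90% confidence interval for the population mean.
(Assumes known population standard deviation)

Confidence level: 90%, α = 0.1
z_0.05 = 1.645
SE = σ/√n = 20/√137 = 1.7087
Margin of error = 1.645 × 1.7087 = 2.8108
CI: x̄ ± margin = 70 ± 2.8108
CI: (67.1892, 72.8108)

Answer: (67.1892, 72.8108)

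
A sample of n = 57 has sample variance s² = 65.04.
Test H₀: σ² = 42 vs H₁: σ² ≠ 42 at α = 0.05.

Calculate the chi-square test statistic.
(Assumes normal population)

Answer: χ² = 86.7200, reject H₀

Derivation:
df = n - 1 = 56
χ² = (n-1)s²/σ₀² = 56×65.04/42 = 86.7200
Critical values: χ²_{0.975,56} = 37.212, χ²_{0.025,56} = 78.567
Rejection region: χ² < 37.212 or χ² > 78.567
Decision: reject H₀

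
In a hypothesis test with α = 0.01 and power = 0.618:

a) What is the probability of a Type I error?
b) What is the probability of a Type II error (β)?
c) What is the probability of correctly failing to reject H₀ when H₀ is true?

a) Type I error probability = α = 0.01
b) Power = P(reject H₀ | H₁ true) = 1 - β = 0.618, so Type II error probability = β = 1 - Power = 0.382
c) P(fail to reject H₀ | H₀ true) = 1 - α = 0.99

Answer: a) 0.01, b) 0.382, c) 0.99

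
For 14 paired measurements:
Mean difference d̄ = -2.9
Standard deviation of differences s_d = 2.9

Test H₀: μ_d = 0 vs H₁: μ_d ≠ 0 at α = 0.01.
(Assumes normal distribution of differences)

Answer: t = -3.7415, reject H₀

Derivation:
df = n - 1 = 13
SE = s_d/√n = 2.9/√14 = 0.7751
t = d̄/SE = -2.9/0.7751 = -3.7415
Critical value: t_{0.005,13} = ±3.012
p-value ≈ 0.0025
Decision: reject H₀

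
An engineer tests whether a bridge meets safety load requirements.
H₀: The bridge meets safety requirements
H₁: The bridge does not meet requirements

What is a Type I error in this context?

Type I error (α): Rejecting H₀ when H₀ is true
Type II error (β): Failing to reject H₀ when H₁ is true

Answer: Unnecessarily closing a safe bridge for repairs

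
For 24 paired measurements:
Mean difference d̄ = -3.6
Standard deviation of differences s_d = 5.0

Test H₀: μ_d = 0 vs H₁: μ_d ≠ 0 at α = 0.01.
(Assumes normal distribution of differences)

Answer: t = -3.5273, reject H₀

Derivation:
df = n - 1 = 23
SE = s_d/√n = 5.0/√24 = 1.0206
t = d̄/SE = -3.6/1.0206 = -3.5273
Critical value: t_{0.005,23} = ±2.807
p-value ≈ 0.0018
Decision: reject H₀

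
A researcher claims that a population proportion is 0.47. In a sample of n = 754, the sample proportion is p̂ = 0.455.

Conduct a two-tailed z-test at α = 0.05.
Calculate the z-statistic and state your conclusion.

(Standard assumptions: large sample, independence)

H₀: p = 0.47, H₁: p ≠ 0.47
Standard error: SE = √(p₀(1-p₀)/n) = √(0.47×0.53/754) = 0.018176
z-statistic: z = (p̂ - p₀)/SE = (0.455 - 0.47)/0.018176 = -0.8253
Critical value: z_0.025 = ±1.960
p-value = 0.4092
Decision: fail to reject H₀ at α = 0.05

Answer: z = -0.8253, fail to reject H₀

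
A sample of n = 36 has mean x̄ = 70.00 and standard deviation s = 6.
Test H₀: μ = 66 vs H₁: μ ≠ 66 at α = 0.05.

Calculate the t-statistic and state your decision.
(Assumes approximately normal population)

Answer: t = 4.0000, reject H₀

Derivation:
df = n - 1 = 35
SE = s/√n = 6/√36 = 1.0000
t = (x̄ - μ₀)/SE = (70.00 - 66)/1.0000 = 4.0000
Critical value: t_{0.025,35} = ±2.030
p-value ≈ 0.0003
Decision: reject H₀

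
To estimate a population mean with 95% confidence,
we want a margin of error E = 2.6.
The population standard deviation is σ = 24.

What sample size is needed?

Answer: n = 328

Derivation:
z_0.025 = 1.960
n = (z×σ/E)² = (1.960×24/2.6)²
n = 327.3316
Round up: n = 328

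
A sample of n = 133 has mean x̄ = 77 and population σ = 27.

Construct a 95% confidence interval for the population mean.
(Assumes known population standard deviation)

Answer: (72.4112, 81.5888)

Derivation:
Confidence level: 95%, α = 0.05
z_0.025 = 1.960
SE = σ/√n = 27/√133 = 2.3412
Margin of error = 1.960 × 2.3412 = 4.5888
CI: x̄ ± margin = 77 ± 4.5888
CI: (72.4112, 81.5888)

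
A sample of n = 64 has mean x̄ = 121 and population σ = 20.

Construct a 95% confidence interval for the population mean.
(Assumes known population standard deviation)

Answer: (116.1000, 125.9000)

Derivation:
Confidence level: 95%, α = 0.05
z_0.025 = 1.960
SE = σ/√n = 20/√64 = 2.5000
Margin of error = 1.960 × 2.5000 = 4.9000
CI: x̄ ± margin = 121 ± 4.9000
CI: (116.1000, 125.9000)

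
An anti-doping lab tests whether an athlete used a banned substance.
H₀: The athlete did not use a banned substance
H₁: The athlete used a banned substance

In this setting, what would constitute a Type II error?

Answer: Failing to detect doping in an athlete who used a banned substance

Derivation:
Type I error (α): Rejecting H₀ when H₀ is true
Type II error (β): Failing to reject H₀ when H₁ is true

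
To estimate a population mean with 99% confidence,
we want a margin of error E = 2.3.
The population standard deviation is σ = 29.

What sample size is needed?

Answer: n = 1055

Derivation:
z_0.005 = 2.576
n = (z×σ/E)² = (2.576×29/2.3)²
n = 1054.9504
Round up: n = 1055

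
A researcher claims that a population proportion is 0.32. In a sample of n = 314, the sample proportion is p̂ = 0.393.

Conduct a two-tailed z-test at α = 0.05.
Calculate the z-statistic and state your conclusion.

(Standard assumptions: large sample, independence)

H₀: p = 0.32, H₁: p ≠ 0.32
Standard error: SE = √(p₀(1-p₀)/n) = √(0.32×0.68/314) = 0.026325
z-statistic: z = (p̂ - p₀)/SE = (0.393 - 0.32)/0.026325 = 2.7730
Critical value: z_0.025 = ±1.960
p-value = 0.0056
Decision: reject H₀ at α = 0.05

Answer: z = 2.7730, reject H₀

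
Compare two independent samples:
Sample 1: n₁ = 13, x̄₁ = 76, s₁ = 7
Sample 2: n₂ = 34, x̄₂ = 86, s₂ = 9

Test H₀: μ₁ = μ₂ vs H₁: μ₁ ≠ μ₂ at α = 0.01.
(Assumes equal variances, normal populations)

Answer: t = -3.6024, reject H₀

Derivation:
Pooled variance: s²_p = [12×7² + 33×9²]/(45) = 72.4667
s_p = 8.5127
SE = s_p×√(1/n₁ + 1/n₂) = 8.5127×√(1/13 + 1/34) = 2.7759
t = (x̄₁ - x̄₂)/SE = (76 - 86)/2.7759 = -3.6024
df = 45, t-critical = ±2.690
Decision: reject H₀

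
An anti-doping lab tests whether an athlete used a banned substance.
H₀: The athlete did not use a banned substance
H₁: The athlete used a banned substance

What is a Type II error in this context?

Answer: Failing to detect doping in an athlete who used a banned substance

Derivation:
A Type I error (probability α) occurs when we reject a true H₀.
A Type II error (probability β) occurs when we fail to reject a false H₀.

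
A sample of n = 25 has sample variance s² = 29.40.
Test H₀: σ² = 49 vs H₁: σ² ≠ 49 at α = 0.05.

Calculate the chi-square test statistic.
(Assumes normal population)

Answer: χ² = 14.4000, fail to reject H₀

Derivation:
df = n - 1 = 24
χ² = (n-1)s²/σ₀² = 24×29.40/49 = 14.4000
Critical values: χ²_{0.975,24} = 12.401, χ²_{0.025,24} = 39.364
Rejection region: χ² < 12.401 or χ² > 39.364
Decision: fail to reject H₀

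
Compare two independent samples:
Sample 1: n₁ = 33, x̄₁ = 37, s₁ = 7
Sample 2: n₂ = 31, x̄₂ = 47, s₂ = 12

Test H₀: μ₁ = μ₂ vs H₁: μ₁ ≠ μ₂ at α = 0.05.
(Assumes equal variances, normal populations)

Answer: t = -4.1026, reject H₀

Derivation:
Pooled variance: s²_p = [32×7² + 30×12²]/(62) = 94.9677
s_p = 9.7451
SE = s_p×√(1/n₁ + 1/n₂) = 9.7451×√(1/33 + 1/31) = 2.4375
t = (x̄₁ - x̄₂)/SE = (37 - 47)/2.4375 = -4.1026
df = 62, t-critical = ±1.999
Decision: reject H₀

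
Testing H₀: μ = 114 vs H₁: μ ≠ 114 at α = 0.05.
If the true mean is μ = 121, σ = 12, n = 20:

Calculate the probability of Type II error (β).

Answer: β ≈ 0.2583

Derivation:
SE = σ/√n = 12/√20 = 2.6833
Critical values: μ₀ ± z_0.025×SE = 114 ± 1.960×2.6833
Acceptance region: (108.7407, 119.2593)
Under H₁ (μ = 121): z_high = (119.2593 - 121)/2.6833 = -0.6487, z_low = (108.7407 - 121)/2.6833 = -4.5687
β = P(not reject | H₁) = Φ(-0.6487) - Φ(-4.5687) ≈ 0.2583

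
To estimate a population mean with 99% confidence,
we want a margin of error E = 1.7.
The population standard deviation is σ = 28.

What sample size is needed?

Answer: n = 1801

Derivation:
z_0.005 = 2.576
n = (z×σ/E)² = (2.576×28/1.7)²
n = 1800.1552
Round up: n = 1801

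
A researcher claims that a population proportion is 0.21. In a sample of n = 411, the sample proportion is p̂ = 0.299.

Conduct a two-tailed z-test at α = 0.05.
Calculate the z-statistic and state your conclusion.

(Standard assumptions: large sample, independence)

Answer: z = 4.4298, reject H₀

Derivation:
H₀: p = 0.21, H₁: p ≠ 0.21
Standard error: SE = √(p₀(1-p₀)/n) = √(0.21×0.79/411) = 0.020091
z-statistic: z = (p̂ - p₀)/SE = (0.299 - 0.21)/0.020091 = 4.4298
Critical value: z_0.025 = ±1.960
p-value < 0.0001
Decision: reject H₀ at α = 0.05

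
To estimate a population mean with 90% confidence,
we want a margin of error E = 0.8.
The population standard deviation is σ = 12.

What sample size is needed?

z_0.05 = 1.645
n = (z×σ/E)² = (1.645×12/0.8)²
n = 608.8556
Round up: n = 609

Answer: n = 609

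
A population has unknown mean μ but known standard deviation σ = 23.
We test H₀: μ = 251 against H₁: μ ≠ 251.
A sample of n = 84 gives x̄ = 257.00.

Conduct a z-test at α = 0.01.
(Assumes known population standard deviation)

Standard error: SE = σ/√n = 23/√84 = 2.5095
z-statistic: z = (x̄ - μ₀)/SE = (257.00 - 251)/2.5095 = 2.3909
Critical value: ±2.576
p-value = 0.0168
Decision: fail to reject H₀

Answer: z = 2.3909, fail to reject H₀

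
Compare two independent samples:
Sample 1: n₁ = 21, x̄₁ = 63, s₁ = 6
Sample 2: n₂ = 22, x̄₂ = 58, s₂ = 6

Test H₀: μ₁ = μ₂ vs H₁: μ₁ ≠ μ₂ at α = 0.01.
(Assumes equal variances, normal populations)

Answer: t = 2.7315, reject H₀

Derivation:
Pooled variance: s²_p = [20×6² + 21×6²]/(41) = 36.0000
s_p = 6.0000
SE = s_p×√(1/n₁ + 1/n₂) = 6.0000×√(1/21 + 1/22) = 1.8305
t = (x̄₁ - x̄₂)/SE = (63 - 58)/1.8305 = 2.7315
df = 41, t-critical = ±2.701
Decision: reject H₀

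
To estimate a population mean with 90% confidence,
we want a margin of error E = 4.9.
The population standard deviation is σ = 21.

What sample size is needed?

z_0.05 = 1.645
n = (z×σ/E)² = (1.645×21/4.9)²
n = 49.7025
Round up: n = 50

Answer: n = 50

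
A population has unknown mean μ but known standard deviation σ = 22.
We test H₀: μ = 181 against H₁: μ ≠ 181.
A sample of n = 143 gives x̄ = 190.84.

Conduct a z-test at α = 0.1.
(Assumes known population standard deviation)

Answer: z = 5.3487, reject H₀

Derivation:
Standard error: SE = σ/√n = 22/√143 = 1.8397
z-statistic: z = (x̄ - μ₀)/SE = (190.84 - 181)/1.8397 = 5.3487
Critical value: ±1.645
p-value < 0.0001
Decision: reject H₀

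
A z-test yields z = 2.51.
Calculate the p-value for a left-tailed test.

Answer: p-value ≈ 0.9940

Derivation:
For z = 2.51:
p = P(Z < 2.51) = Φ(2.51) = 0.9940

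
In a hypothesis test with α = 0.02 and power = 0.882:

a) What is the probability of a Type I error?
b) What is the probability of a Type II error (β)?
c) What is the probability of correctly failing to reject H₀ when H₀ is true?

a) Type I error probability = α = 0.02
b) Power = P(reject H₀ | H₁ true) = 1 - β = 0.882, so Type II error probability = β = 1 - Power = 0.118
c) P(fail to reject H₀ | H₀ true) = 1 - α = 0.98

Answer: a) 0.02, b) 0.118, c) 0.98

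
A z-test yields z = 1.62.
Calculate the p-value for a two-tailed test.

For z = 1.62:
p = 2×P(Z > |1.62|) = 2×(1 - Φ(1.62)) = 0.1052

Answer: p-value ≈ 0.1052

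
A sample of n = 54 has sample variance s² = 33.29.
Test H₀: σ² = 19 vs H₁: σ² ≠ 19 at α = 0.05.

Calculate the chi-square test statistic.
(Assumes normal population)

df = n - 1 = 53
χ² = (n-1)s²/σ₀² = 53×33.29/19 = 92.8616
Critical values: χ²_{0.975,53} = 34.776, χ²_{0.025,53} = 75.002
Rejection region: χ² < 34.776 or χ² > 75.002
Decision: reject H₀

Answer: χ² = 92.8616, reject H₀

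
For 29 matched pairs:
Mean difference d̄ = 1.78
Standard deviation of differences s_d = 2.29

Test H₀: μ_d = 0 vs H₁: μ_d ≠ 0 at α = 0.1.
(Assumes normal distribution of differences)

df = n - 1 = 28
SE = s_d/√n = 2.29/√29 = 0.4252
t = d̄/SE = 1.78/0.4252 = 4.1863
Critical value: t_{0.05,28} = ±1.701
p-value ≈ 0.0003
Decision: reject H₀

Answer: t = 4.1863, reject H₀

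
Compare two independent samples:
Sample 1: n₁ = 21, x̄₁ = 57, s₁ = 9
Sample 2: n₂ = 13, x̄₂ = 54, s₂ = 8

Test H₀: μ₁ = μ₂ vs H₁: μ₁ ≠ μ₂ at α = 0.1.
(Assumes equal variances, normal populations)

Pooled variance: s²_p = [20×9² + 12×8²]/(32) = 74.6250
s_p = 8.6386
SE = s_p×√(1/n₁ + 1/n₂) = 8.6386×√(1/21 + 1/13) = 3.0486
t = (x̄₁ - x̄₂)/SE = (57 - 54)/3.0486 = 0.9841
df = 32, t-critical = ±1.694
Decision: fail to reject H₀

Answer: t = 0.9841, fail to reject H₀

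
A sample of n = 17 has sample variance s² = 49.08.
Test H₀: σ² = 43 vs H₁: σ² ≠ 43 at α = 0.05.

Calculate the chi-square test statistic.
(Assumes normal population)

Answer: χ² = 18.2623, fail to reject H₀

Derivation:
df = n - 1 = 16
χ² = (n-1)s²/σ₀² = 16×49.08/43 = 18.2623
Critical values: χ²_{0.975,16} = 6.908, χ²_{0.025,16} = 28.845
Rejection region: χ² < 6.908 or χ² > 28.845
Decision: fail to reject H₀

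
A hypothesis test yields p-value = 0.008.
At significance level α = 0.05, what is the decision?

Compare p-value to α:
0.008 < 0.05
Decision: reject H₀

Answer: reject H₀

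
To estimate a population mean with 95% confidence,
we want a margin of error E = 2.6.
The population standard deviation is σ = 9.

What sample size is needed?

Answer: n = 47

Derivation:
z_0.025 = 1.960
n = (z×σ/E)² = (1.960×9/2.6)²
n = 46.0310
Round up: n = 47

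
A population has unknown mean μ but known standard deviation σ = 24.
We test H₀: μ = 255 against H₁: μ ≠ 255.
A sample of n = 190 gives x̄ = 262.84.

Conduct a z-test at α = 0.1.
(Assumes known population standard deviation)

Answer: z = 4.5029, reject H₀

Derivation:
Standard error: SE = σ/√n = 24/√190 = 1.7411
z-statistic: z = (x̄ - μ₀)/SE = (262.84 - 255)/1.7411 = 4.5029
Critical value: ±1.645
p-value < 0.0001
Decision: reject H₀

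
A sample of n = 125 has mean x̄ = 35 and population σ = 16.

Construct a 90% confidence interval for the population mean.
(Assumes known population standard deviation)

Confidence level: 90%, α = 0.1
z_0.05 = 1.645
SE = σ/√n = 16/√125 = 1.4311
Margin of error = 1.645 × 1.4311 = 2.3542
CI: x̄ ± margin = 35 ± 2.3542
CI: (32.6458, 37.3542)

Answer: (32.6458, 37.3542)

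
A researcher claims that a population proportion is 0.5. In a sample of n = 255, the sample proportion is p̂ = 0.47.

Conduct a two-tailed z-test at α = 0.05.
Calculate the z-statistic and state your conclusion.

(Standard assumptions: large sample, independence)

Answer: z = -0.9581, fail to reject H₀

Derivation:
H₀: p = 0.5, H₁: p ≠ 0.5
Standard error: SE = √(p₀(1-p₀)/n) = √(0.5×0.5/255) = 0.031311
z-statistic: z = (p̂ - p₀)/SE = (0.47 - 0.5)/0.031311 = -0.9581
Critical value: z_0.025 = ±1.960
p-value = 0.3380
Decision: fail to reject H₀ at α = 0.05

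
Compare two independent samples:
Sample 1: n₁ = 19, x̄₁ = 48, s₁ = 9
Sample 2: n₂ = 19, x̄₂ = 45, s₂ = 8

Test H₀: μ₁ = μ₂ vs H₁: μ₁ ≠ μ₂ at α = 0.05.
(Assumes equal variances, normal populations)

Pooled variance: s²_p = [18×9² + 18×8²]/(36) = 72.5000
s_p = 8.5147
SE = s_p×√(1/n₁ + 1/n₂) = 8.5147×√(1/19 + 1/19) = 2.7625
t = (x̄₁ - x̄₂)/SE = (48 - 45)/2.7625 = 1.0860
df = 36, t-critical = ±2.028
Decision: fail to reject H₀

Answer: t = 1.0860, fail to reject H₀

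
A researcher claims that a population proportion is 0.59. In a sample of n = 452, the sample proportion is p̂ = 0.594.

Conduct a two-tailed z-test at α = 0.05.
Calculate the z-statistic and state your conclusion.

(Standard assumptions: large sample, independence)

H₀: p = 0.59, H₁: p ≠ 0.59
Standard error: SE = √(p₀(1-p₀)/n) = √(0.59×0.41/452) = 0.023134
z-statistic: z = (p̂ - p₀)/SE = (0.594 - 0.59)/0.023134 = 0.1729
Critical value: z_0.025 = ±1.960
p-value = 0.8627
Decision: fail to reject H₀ at α = 0.05

Answer: z = 0.1729, fail to reject H₀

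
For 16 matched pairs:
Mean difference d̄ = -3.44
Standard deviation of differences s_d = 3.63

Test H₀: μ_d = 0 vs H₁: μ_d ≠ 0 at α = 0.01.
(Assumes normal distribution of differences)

df = n - 1 = 15
SE = s_d/√n = 3.63/√16 = 0.9075
t = d̄/SE = -3.44/0.9075 = -3.7906
Critical value: t_{0.005,15} = ±2.947
p-value ≈ 0.0018
Decision: reject H₀

Answer: t = -3.7906, reject H₀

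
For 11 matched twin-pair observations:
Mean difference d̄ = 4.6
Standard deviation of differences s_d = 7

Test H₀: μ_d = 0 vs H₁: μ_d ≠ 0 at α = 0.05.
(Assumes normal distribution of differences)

df = n - 1 = 10
SE = s_d/√n = 7/√11 = 2.1106
t = d̄/SE = 4.6/2.1106 = 2.1795
Critical value: t_{0.025,10} = ±2.228
p-value ≈ 0.0543
Decision: fail to reject H₀

Answer: t = 2.1795, fail to reject H₀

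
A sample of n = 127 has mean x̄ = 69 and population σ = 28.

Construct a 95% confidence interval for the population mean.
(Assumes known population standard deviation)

Confidence level: 95%, α = 0.05
z_0.025 = 1.960
SE = σ/√n = 28/√127 = 2.4846
Margin of error = 1.960 × 2.4846 = 4.8698
CI: x̄ ± margin = 69 ± 4.8698
CI: (64.1302, 73.8698)

Answer: (64.1302, 73.8698)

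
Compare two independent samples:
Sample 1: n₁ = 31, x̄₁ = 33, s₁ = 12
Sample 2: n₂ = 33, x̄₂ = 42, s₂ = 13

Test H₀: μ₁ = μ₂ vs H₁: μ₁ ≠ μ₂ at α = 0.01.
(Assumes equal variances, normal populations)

Pooled variance: s²_p = [30×12² + 32×13²]/(62) = 156.9032
s_p = 12.5261
SE = s_p×√(1/n₁ + 1/n₂) = 12.5261×√(1/31 + 1/33) = 3.1331
t = (x̄₁ - x̄₂)/SE = (33 - 42)/3.1331 = -2.8726
df = 62, t-critical = ±2.657
Decision: reject H₀

Answer: t = -2.8726, reject H₀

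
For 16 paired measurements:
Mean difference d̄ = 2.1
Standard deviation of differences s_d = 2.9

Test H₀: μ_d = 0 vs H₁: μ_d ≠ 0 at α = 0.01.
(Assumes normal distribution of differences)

Answer: t = 2.8966, fail to reject H₀

Derivation:
df = n - 1 = 15
SE = s_d/√n = 2.9/√16 = 0.7250
t = d̄/SE = 2.1/0.7250 = 2.8966
Critical value: t_{0.005,15} = ±2.947
p-value ≈ 0.0111
Decision: fail to reject H₀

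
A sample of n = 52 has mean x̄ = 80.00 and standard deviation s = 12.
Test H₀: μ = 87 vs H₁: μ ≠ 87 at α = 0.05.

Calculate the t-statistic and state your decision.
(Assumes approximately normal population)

df = n - 1 = 51
SE = s/√n = 12/√52 = 1.6641
t = (x̄ - μ₀)/SE = (80.00 - 87)/1.6641 = -4.2065
Critical value: t_{0.025,51} = ±2.008
p-value ≈ 0.0001
Decision: reject H₀

Answer: t = -4.2065, reject H₀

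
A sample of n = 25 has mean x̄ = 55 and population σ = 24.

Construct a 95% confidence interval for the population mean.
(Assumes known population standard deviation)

Confidence level: 95%, α = 0.05
z_0.025 = 1.960
SE = σ/√n = 24/√25 = 4.8000
Margin of error = 1.960 × 4.8000 = 9.4080
CI: x̄ ± margin = 55 ± 9.4080
CI: (45.5920, 64.4080)

Answer: (45.5920, 64.4080)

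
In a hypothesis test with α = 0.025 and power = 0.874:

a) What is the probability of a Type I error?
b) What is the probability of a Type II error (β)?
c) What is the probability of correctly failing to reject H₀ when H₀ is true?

Answer: a) 0.025, b) 0.126, c) 0.975

Derivation:
a) Type I error probability = α = 0.025
b) Power = P(reject H₀ | H₁ true) = 1 - β = 0.874, so Type II error probability = β = 1 - Power = 0.126
c) P(fail to reject H₀ | H₀ true) = 1 - α = 0.975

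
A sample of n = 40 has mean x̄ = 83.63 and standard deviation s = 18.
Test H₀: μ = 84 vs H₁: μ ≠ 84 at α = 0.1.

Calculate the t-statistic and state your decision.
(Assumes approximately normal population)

df = n - 1 = 39
SE = s/√n = 18/√40 = 2.8460
t = (x̄ - μ₀)/SE = (83.63 - 84)/2.8460 = -0.1300
Critical value: t_{0.05,39} = ±1.685
p-value ≈ 0.8972
Decision: fail to reject H₀

Answer: t = -0.1300, fail to reject H₀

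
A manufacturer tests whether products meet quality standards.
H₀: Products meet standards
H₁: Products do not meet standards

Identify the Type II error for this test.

Answer: Accepting products as meeting standards when they don't

Derivation:
Type I error: rejecting H₀ when it is actually true (false positive).
Type II error: failing to reject H₀ when H₁ is actually true (false negative).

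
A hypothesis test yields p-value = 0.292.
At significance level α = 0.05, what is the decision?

Answer: fail to reject H₀

Derivation:
Compare p-value to α:
0.292 ≥ 0.05
Decision: fail to reject H₀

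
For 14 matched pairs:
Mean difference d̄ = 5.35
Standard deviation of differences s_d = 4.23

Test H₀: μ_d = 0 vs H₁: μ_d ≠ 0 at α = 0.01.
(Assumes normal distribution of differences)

Answer: t = 4.7324, reject H₀

Derivation:
df = n - 1 = 13
SE = s_d/√n = 4.23/√14 = 1.1305
t = d̄/SE = 5.35/1.1305 = 4.7324
Critical value: t_{0.005,13} = ±3.012
p-value ≈ 0.0004
Decision: reject H₀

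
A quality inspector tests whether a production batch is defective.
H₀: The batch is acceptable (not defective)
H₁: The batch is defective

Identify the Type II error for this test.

Type I error: rejecting H₀ when it is actually true (false positive).
Type II error: failing to reject H₀ when H₁ is actually true (false negative).

Answer: Shipping a defective batch to customers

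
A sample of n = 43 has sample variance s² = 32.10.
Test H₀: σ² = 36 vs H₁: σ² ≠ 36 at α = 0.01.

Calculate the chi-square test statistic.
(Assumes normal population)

df = n - 1 = 42
χ² = (n-1)s²/σ₀² = 42×32.10/36 = 37.4500
Critical values: χ²_{0.995,42} = 22.138, χ²_{0.005,42} = 69.336
Rejection region: χ² < 22.138 or χ² > 69.336
Decision: fail to reject H₀

Answer: χ² = 37.4500, fail to reject H₀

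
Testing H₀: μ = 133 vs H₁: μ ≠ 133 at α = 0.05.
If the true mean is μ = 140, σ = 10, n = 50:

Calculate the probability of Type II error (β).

SE = σ/√n = 10/√50 = 1.4142
Critical values: μ₀ ± z_0.025×SE = 133 ± 1.960×1.4142
Acceptance region: (130.2282, 135.7718)
Under H₁ (μ = 140): z_high = (135.7718 - 140)/1.4142 = -2.9898, z_low = (130.2282 - 140)/1.4142 = -6.9098
β = P(not reject | H₁) = Φ(-2.9898) - Φ(-6.9098) ≈ 0.0014

Answer: β ≈ 0.0014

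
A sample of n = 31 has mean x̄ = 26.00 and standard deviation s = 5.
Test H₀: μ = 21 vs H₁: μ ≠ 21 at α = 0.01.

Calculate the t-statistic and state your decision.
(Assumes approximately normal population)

Answer: t = 5.5679, reject H₀

Derivation:
df = n - 1 = 30
SE = s/√n = 5/√31 = 0.8980
t = (x̄ - μ₀)/SE = (26.00 - 21)/0.8980 = 5.5679
Critical value: t_{0.005,30} = ±2.750
p-value < 0.0001
Decision: reject H₀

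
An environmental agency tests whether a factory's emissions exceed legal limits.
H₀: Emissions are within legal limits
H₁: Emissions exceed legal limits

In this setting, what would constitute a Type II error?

Answer: Failing to cite a factory whose emissions actually exceed the limit

Derivation:
A Type I error (probability α) occurs when we reject a true H₀.
A Type II error (probability β) occurs when we fail to reject a false H₀.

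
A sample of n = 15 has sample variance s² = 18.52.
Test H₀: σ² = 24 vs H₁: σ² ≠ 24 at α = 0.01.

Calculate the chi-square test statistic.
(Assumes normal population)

df = n - 1 = 14
χ² = (n-1)s²/σ₀² = 14×18.52/24 = 10.8033
Critical values: χ²_{0.995,14} = 4.075, χ²_{0.005,14} = 31.319
Rejection region: χ² < 4.075 or χ² > 31.319
Decision: fail to reject H₀

Answer: χ² = 10.8033, fail to reject H₀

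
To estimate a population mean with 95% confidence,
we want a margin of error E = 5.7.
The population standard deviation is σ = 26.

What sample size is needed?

Answer: n = 80

Derivation:
z_0.025 = 1.960
n = (z×σ/E)² = (1.960×26/5.7)²
n = 79.9299
Round up: n = 80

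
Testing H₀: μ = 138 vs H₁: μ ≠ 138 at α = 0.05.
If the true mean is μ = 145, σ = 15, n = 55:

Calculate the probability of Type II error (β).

SE = σ/√n = 15/√55 = 2.0226
Critical values: μ₀ ± z_0.025×SE = 138 ± 1.960×2.0226
Acceptance region: (134.0357, 141.9643)
Under H₁ (μ = 145): z_high = (141.9643 - 145)/2.0226 = -1.5009, z_low = (134.0357 - 145)/2.0226 = -5.4209
β = P(not reject | H₁) = Φ(-1.5009) - Φ(-5.4209) ≈ 0.0667

Answer: β ≈ 0.0667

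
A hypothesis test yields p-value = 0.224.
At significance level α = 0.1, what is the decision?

Compare p-value to α:
0.224 ≥ 0.1
Decision: fail to reject H₀

Answer: fail to reject H₀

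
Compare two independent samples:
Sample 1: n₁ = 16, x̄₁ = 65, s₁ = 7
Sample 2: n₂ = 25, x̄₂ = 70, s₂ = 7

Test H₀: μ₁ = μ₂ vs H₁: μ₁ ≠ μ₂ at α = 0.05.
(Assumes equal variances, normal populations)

Pooled variance: s²_p = [15×7² + 24×7²]/(39) = 49.0000
s_p = 7.0000
SE = s_p×√(1/n₁ + 1/n₂) = 7.0000×√(1/16 + 1/25) = 2.2411
t = (x̄₁ - x̄₂)/SE = (65 - 70)/2.2411 = -2.2310
df = 39, t-critical = ±2.023
Decision: reject H₀

Answer: t = -2.2310, reject H₀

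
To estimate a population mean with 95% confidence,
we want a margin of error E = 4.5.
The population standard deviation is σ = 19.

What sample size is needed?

z_0.025 = 1.960
n = (z×σ/E)² = (1.960×19/4.5)²
n = 68.4848
Round up: n = 69

Answer: n = 69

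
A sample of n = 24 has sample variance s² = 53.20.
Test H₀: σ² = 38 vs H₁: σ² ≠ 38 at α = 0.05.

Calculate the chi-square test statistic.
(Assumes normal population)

df = n - 1 = 23
χ² = (n-1)s²/σ₀² = 23×53.20/38 = 32.2000
Critical values: χ²_{0.975,23} = 11.689, χ²_{0.025,23} = 38.076
Rejection region: χ² < 11.689 or χ² > 38.076
Decision: fail to reject H₀

Answer: χ² = 32.2000, fail to reject H₀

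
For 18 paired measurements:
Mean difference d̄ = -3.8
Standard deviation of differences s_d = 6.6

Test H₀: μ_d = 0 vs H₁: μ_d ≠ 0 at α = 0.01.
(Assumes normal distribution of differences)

Answer: t = -2.4428, fail to reject H₀

Derivation:
df = n - 1 = 17
SE = s_d/√n = 6.6/√18 = 1.5556
t = d̄/SE = -3.8/1.5556 = -2.4428
Critical value: t_{0.005,17} = ±2.898
p-value ≈ 0.0258
Decision: fail to reject H₀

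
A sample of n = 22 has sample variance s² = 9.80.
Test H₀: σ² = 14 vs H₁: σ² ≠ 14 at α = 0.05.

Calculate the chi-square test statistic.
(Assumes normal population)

df = n - 1 = 21
χ² = (n-1)s²/σ₀² = 21×9.80/14 = 14.7000
Critical values: χ²_{0.975,21} = 10.283, χ²_{0.025,21} = 35.479
Rejection region: χ² < 10.283 or χ² > 35.479
Decision: fail to reject H₀

Answer: χ² = 14.7000, fail to reject H₀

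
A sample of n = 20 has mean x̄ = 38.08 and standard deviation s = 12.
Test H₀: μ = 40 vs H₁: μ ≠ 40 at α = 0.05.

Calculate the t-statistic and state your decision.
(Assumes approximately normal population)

Answer: t = -0.7155, fail to reject H₀

Derivation:
df = n - 1 = 19
SE = s/√n = 12/√20 = 2.6833
t = (x̄ - μ₀)/SE = (38.08 - 40)/2.6833 = -0.7155
Critical value: t_{0.025,19} = ±2.093
p-value ≈ 0.4830
Decision: fail to reject H₀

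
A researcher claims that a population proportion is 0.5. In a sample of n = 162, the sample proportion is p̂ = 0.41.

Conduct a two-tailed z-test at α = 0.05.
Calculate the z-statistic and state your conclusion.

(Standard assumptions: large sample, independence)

Answer: z = -2.2910, reject H₀

Derivation:
H₀: p = 0.5, H₁: p ≠ 0.5
Standard error: SE = √(p₀(1-p₀)/n) = √(0.5×0.5/162) = 0.039284
z-statistic: z = (p̂ - p₀)/SE = (0.41 - 0.5)/0.039284 = -2.2910
Critical value: z_0.025 = ±1.960
p-value = 0.0220
Decision: reject H₀ at α = 0.05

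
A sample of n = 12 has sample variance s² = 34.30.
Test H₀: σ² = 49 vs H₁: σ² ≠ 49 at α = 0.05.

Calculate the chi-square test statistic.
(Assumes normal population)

Answer: χ² = 7.7000, fail to reject H₀

Derivation:
df = n - 1 = 11
χ² = (n-1)s²/σ₀² = 11×34.30/49 = 7.7000
Critical values: χ²_{0.975,11} = 3.816, χ²_{0.025,11} = 21.920
Rejection region: χ² < 3.816 or χ² > 21.920
Decision: fail to reject H₀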